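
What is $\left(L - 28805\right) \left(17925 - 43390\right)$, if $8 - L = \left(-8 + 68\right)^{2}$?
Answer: $824989605$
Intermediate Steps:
$L = -3592$ ($L = 8 - \left(-8 + 68\right)^{2} = 8 - 60^{2} = 8 - 3600 = -3592$)
$\left(L - 28805\right) \left(17925 - 43390\right) = \left(-3592 - 28805\right) \left(17925 - 43390\right) = \left(-32397\right) \left(-25465\right) = 824989605$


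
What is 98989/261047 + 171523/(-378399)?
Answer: -7318225970/98779923753 ≈ -0.074086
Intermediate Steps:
98989/261047 + 171523/(-378399) = 98989*(1/261047) + 171523*(-1/378399) = 98989/261047 - 171523/378399 = -7318225970/98779923753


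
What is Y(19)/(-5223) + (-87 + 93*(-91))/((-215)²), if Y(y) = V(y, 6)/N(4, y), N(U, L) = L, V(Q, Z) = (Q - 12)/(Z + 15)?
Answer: -101819011/550467639 ≈ -0.18497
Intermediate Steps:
V(Q, Z) = (-12 + Q)/(15 + Z)
Y(y) = (-4/7 + y/21)/y (Y(y) = ((-12 + y)/(15 + 6))/y = ((-12 + y)/21)/y = (-4/7 + y/21)/y)
Y(19)/(-5223) + (-87 + 93*(-91))/((-215)²) = ((1/21)*(-12 + 19)/19)/(-5223) + (-87 + 93*(-91))/((-215)²) = ((1/21)*(1/19)*7)*(-1/5223) + (-87 - 8463)/46225 = (1/57)*(-1/5223) - 8550*1/46225 = -1/297711 - 342/1849 = -101819011/550467639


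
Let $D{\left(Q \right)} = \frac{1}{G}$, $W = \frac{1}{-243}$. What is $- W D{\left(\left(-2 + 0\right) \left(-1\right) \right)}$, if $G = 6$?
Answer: $\frac{1}{1458} \approx 0.00068587$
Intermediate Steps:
$W = - \frac{1}{243} \approx -0.0041152$
$D{\left(Q \right)} = \frac{1}{6}$
$- W D{\left(\left(-2 + 0\right) \left(-1\right) \right)} = \left(-1\right) \left(- \frac{1}{243}\right) \frac{1}{6} = \frac{1}{243} \cdot \frac{1}{6} = \frac{1}{1458}$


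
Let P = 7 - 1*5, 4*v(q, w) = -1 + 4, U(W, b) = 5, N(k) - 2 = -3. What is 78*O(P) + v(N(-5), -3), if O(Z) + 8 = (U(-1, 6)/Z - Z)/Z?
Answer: -2415/4 ≈ -603.75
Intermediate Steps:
N(k) = -1 (N(k) = 2 - 3 = -1)
v(q, w) = ¾ (v(q, w) = (-1 + 4)/4 = (¼)*3 = ¾)
P = 2 (P = 7 - 5 = 2)
O(Z) = -8 + (-Z + 5/Z)/Z (O(Z) = -8 + (5/Z - Z)/Z = -8 + (-Z + 5/Z)/Z)
78*O(P) + v(N(-5), -3) = 78*(-9 + 5/2²) + ¾ = 78*(-9 + 5*(¼)) + ¾ = 78*(-9 + 5/4) + ¾ = 78*(-31/4) + ¾ = -1209/2 + ¾ = -2415/4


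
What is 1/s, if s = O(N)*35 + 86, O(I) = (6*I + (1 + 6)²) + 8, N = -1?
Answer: 1/1871 ≈ 0.00053447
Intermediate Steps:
O(I) = 57 + 6*I (O(I) = (6*I + 7²) + 8 = (6*I + 49) + 8 = (49 + 6*I) + 8 = 57 + 6*I)
s = 1871 (s = (57 + 6*(-1))*35 + 86 = (57 - 6)*35 + 86 = 51*35 + 86 = 1785 + 86 = 1871)
1/s = 1/1871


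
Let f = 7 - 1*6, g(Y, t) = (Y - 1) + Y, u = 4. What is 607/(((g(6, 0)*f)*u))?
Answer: 607/44 ≈ 13.795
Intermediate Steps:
g(Y, t) = -1 + 2*Y (g(Y, t) = (-1 + Y) + Y = -1 + 2*Y)
f = 1 (f = 7 - 6 = 1)
607/(((g(6, 0)*f)*u)) = 607/((((-1 + 2*6)*1)*4)) = 607/((((-1 + 12)*1)*4)) = 607/(((11*1)*4)) = 607/((11*4)) = 607/44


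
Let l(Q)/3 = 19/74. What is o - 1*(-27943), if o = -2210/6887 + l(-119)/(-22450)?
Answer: 319702616667741/11441373100 ≈ 27943.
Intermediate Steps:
l(Q) = 57/74 (l(Q) = 3*(19/74) = 57/74)
o = -3671865559/11441373100 (o = -2210/6887 + (57/74)/(-22450) = -2210*1/6887 + (57/74)*(-1/22450) = -2210/6887 - 57/1661300 = -3671865559/11441373100 ≈ -0.32093)
o - 1*(-27943) = -3671865559/11441373100 - 1*(-27943) = -3671865559/11441373100 + 27943 = 319702616667741/11441373100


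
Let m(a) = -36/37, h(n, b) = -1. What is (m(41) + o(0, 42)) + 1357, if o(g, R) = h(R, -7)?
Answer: 50136/37 ≈ 1355.0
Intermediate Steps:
o(g, R) = -1
m(a) = -36/37 (m(a) = -36*1/37 = -36/37)
(m(41) + o(0, 42)) + 1357 = (-36/37 - 1) + 1357 = -73/37 + 1357 = 50136/37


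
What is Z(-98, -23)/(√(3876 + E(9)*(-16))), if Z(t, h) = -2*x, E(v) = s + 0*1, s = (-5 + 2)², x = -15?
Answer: 5*√933/311 ≈ 0.49108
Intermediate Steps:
s = 9 (s = (-3)² = 9)
E(v) = 9 (E(v) = 9 + 0*1 = 9 + 0 = 9)
Z(t, h) = 30 (Z(t, h) = -2*(-15) = 30)
Z(-98, -23)/(√(3876 + E(9)*(-16))) = 30/(√(3876 + 9*(-16))) = 30/(√(3876 - 144)) = 30/(√3732) = 30/((2*√933)) = 30*(√933/1866) = 5*√933/311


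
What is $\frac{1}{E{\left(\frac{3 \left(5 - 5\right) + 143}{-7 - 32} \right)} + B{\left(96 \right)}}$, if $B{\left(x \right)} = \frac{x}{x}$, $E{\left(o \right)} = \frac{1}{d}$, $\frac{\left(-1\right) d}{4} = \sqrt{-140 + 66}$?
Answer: $\frac{1184}{1185} - \frac{4 i \sqrt{74}}{1185} \approx 0.99916 - 0.029037 i$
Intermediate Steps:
$d = - 4 i \sqrt{74}$ ($d = - 4 \sqrt{-140 + 66} = - 4 \sqrt{-74} = - 4 i \sqrt{74} \approx - 34.409 i$)
$E{\left(o \right)} = \frac{i \sqrt{74}}{296}$ ($E{\left(o \right)} = \frac{1}{\left(-4\right) i \sqrt{74}} = \frac{i \sqrt{74}}{296}$)
$B{\left(x \right)} = 1$
$\frac{1}{E{\left(\frac{3 \left(5 - 5\right) + 143}{-7 - 32} \right)} + B{\left(96 \right)}} = \frac{1}{\frac{i \sqrt{74}}{296} + 1} = \frac{1}{1 + \frac{i \sqrt{74}}{296}}$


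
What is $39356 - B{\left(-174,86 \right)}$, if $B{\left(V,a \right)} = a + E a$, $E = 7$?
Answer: $38668$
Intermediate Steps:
$B{\left(V,a \right)} = 8 a$ ($B{\left(V,a \right)} = a + 7 a = 8 a$)
$39356 - B{\left(-174,86 \right)} = 39356 - 8 \cdot 86 = 39356 - 688 = 38668$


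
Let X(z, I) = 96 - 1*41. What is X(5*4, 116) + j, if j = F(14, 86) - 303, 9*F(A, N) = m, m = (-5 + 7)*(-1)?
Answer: -2234/9 ≈ -248.22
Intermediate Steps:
m = -2 (m = 2*(-1) = -2)
F(A, N) = -2/9 (F(A, N) = (⅑)*(-2) = -2/9)
X(z, I) = 55 (X(z, I) = 96 - 41 = 55)
j = -2729/9 (j = -2/9 - 303 = -2729/9 ≈ -303.22)
X(5*4, 116) + j = 55 - 2729/9 = -2234/9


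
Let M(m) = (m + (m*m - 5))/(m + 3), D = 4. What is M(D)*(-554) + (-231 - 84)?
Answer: -10515/7 ≈ -1502.1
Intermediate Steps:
M(m) = (-5 + m + m²)/(3 + m) (M(m) = (m + (m² - 5))/(3 + m) = (m + (-5 + m²))/(3 + m) = (-5 + m + m²)/(3 + m))
M(D)*(-554) + (-231 - 84) = ((-5 + 4 + 4²)/(3 + 4))*(-554) + (-231 - 84) = ((-5 + 4 + 16)/7)*(-554) - 315 = ((⅐)*15)*(-554) - 315 = (15/7)*(-554) - 315 = -8310/7 - 315 = -10515/7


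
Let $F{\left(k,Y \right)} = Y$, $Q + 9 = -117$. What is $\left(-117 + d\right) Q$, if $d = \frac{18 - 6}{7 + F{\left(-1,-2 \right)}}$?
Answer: $\frac{72198}{5} \approx 14440.0$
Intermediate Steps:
$Q = -126$ ($Q = -9 - 117 = -126$)
$d = \frac{12}{5}$ ($d = \frac{18 - 6}{7 - 2} = \frac{12}{5} \approx 2.4$)
$\left(-117 + d\right) Q = \left(-117 + \frac{12}{5}\right) \left(-126\right) = \left(- \frac{573}{5}\right) \left(-126\right) = \frac{72198}{5}$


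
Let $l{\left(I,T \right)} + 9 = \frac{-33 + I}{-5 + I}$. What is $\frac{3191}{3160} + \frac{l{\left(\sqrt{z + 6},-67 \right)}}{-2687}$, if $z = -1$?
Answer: $\frac{8577377}{8490920} - \frac{7 \sqrt{5}}{13435} \approx 1.009$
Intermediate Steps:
$l{\left(I,T \right)} = -9 + \frac{-33 + I}{-5 + I}$
$\frac{3191}{3160} + \frac{l{\left(\sqrt{z + 6},-67 \right)}}{-2687} = \frac{3191}{3160} + \frac{4 \frac{1}{-5 + \sqrt{-1 + 6}} \left(3 - 2 \sqrt{-1 + 6}\right)}{-2687} = 3191 \cdot \frac{1}{3160} + \frac{4 \left(3 - 2 \sqrt{5}\right)}{-5 + \sqrt{5}} \left(- \frac{1}{2687}\right) = \frac{3191}{3160} - \frac{4 \left(3 - 2 \sqrt{5}\right)}{2687 \left(-5 + \sqrt{5}\right)}$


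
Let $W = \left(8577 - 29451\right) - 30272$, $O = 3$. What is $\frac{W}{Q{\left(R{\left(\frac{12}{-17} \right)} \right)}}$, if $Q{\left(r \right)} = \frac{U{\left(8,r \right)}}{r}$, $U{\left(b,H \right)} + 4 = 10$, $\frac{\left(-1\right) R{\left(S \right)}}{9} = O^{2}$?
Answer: $690471$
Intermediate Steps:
$R{\left(S \right)} = -81$ ($R{\left(S \right)} = - 9 \cdot 3^{2} = \left(-9\right) 9 = -81$)
$U{\left(b,H \right)} = 6$ ($U{\left(b,H \right)} = -4 + 10 = 6$)
$Q{\left(r \right)} = \frac{6}{r}$
$W = -51146$ ($W = -20874 - 30272 = -51146$)
$\frac{W}{Q{\left(R{\left(\frac{12}{-17} \right)} \right)}} = - \frac{51146}{6 \frac{1}{-81}} = - \frac{51146}{6 \left(- \frac{1}{81}\right)} = - \frac{51146}{- \frac{2}{27}} = \left(-51146\right) \left(- \frac{27}{2}\right) = 690471$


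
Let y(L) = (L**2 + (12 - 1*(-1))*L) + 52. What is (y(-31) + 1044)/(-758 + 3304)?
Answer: 827/1273 ≈ 0.64965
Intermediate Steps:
y(L) = 52 + L**2 + 13*L (y(L) = (L**2 + (12 + 1)*L) + 52 = (L**2 + 13*L) + 52 = 52 + L**2 + 13*L)
(y(-31) + 1044)/(-758 + 3304) = ((52 + (-31)**2 + 13*(-31)) + 1044)/(-758 + 3304) = ((52 + 961 - 403) + 1044)/2546 = (610 + 1044)*(1/2546) = 1654*(1/2546) = 827/1273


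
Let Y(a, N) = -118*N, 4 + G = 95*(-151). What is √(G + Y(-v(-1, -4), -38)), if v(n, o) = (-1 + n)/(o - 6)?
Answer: I*√9865 ≈ 99.323*I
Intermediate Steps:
v(n, o) = (-1 + n)/(-6 + o)
G = -14349 (G = -4 + 95*(-151) = -4 - 14345 = -14349)
√(G + Y(-v(-1, -4), -38)) = √(-14349 - 118*(-38)) = √(-14349 + 4484) = √(-9865) = I*√9865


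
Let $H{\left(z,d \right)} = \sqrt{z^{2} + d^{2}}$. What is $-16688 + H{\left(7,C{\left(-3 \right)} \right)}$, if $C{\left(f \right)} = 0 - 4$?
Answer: $-16688 + \sqrt{65} \approx -16680.0$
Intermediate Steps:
$C{\left(f \right)} = -4$
$H{\left(z,d \right)} = \sqrt{d^{2} + z^{2}}$
$-16688 + H{\left(7,C{\left(-3 \right)} \right)} = -16688 + \sqrt{\left(-4\right)^{2} + 7^{2}} = -16688 + \sqrt{16 + 49} = -16688 + \sqrt{65}$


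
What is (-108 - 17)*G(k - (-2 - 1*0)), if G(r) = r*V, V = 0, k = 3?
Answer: 0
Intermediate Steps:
G(r) = 0 (G(r) = r*0 = 0)
(-108 - 17)*G(k - (-2 - 1*0)) = (-108 - 17)*0 = -125*0 = 0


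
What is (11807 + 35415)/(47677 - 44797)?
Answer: 23611/1440 ≈ 16.397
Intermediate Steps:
(11807 + 35415)/(47677 - 44797) = 47222/2880 = 47222*(1/2880) = 23611/1440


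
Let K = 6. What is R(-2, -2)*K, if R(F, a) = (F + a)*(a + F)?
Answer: 96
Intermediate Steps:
R(F, a) = (F + a)**2 (R(F, a) = (F + a)*(F + a) = (F + a)**2)
R(-2, -2)*K = (-2 - 2)**2*6 = (-4)**2*6 = 16*6 = 96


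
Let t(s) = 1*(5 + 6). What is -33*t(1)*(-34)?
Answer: 12342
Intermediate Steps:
t(s) = 11 (t(s) = 1*11 = 11)
-33*t(1)*(-34) = -33*11*(-34) = -363*(-34) = 12342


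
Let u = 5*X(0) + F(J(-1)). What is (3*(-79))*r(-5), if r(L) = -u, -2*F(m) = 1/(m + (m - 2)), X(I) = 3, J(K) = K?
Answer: 28677/8 ≈ 3584.6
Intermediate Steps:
F(m) = -1/(2*(-2 + 2*m)) (F(m) = -1/(2*(m + (m - 2))) = -1/(2*(m + (-2 + m))) = -1/(2*(-2 + 2*m)))
u = 121/8 (u = 5*3 - 1/(-4 + 4*(-1)) = 15 - 1/(-4 - 4) = 15 - 1/(-8) = 15 - 1*(-⅛) = 15 + ⅛ = 121/8 ≈ 15.125)
r(L) = -121/8 (r(L) = -1*121/8 = -121/8)
(3*(-79))*r(-5) = (3*(-79))*(-121/8) = -237*(-121/8) = 28677/8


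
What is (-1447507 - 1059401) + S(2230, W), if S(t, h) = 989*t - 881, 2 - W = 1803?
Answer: -302319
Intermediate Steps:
W = -1801 (W = 2 - 1*1803 = 2 - 1803 = -1801)
S(t, h) = -881 + 989*t
(-1447507 - 1059401) + S(2230, W) = (-1447507 - 1059401) + (-881 + 989*2230) = -2506908 + (-881 + 2205470) = -2506908 + 2204589 = -302319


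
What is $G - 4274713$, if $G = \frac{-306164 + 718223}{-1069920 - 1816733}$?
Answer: $- \frac{12339613517648}{2886653} \approx -4.2747 \cdot 10^{6}$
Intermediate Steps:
$G = - \frac{412059}{2886653}$ ($G = \frac{412059}{-2886653} = 412059 \left(- \frac{1}{2886653}\right) = - \frac{412059}{2886653} \approx -0.14275$)
$G - 4274713 = - \frac{412059}{2886653} - 4274713 = - \frac{12339613517648}{2886653}$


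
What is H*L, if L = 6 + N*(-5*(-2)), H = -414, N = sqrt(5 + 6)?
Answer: -2484 - 4140*sqrt(11) ≈ -16215.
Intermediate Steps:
N = sqrt(11) ≈ 3.3166
L = 6 + 10*sqrt(11) (L = 6 + sqrt(11)*(-5*(-2)) = 6 + sqrt(11)*10 = 6 + 10*sqrt(11) ≈ 39.166)
H*L = -414*(6 + 10*sqrt(11)) = -2484 - 4140*sqrt(11)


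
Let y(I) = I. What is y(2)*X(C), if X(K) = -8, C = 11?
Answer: -16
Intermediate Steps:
y(2)*X(C) = 2*(-8) = -16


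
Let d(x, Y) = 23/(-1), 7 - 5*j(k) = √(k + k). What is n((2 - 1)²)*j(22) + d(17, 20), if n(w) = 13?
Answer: -24/5 - 26*√11/5 ≈ -22.046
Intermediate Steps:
j(k) = 7/5 - √2*√k/5 (j(k) = 7/5 - √(k + k)/5 = 7/5 - √2*√k/5)
d(x, Y) = -23 (d(x, Y) = 23*(-1) = -23)
n((2 - 1)²)*j(22) + d(17, 20) = 13*(7/5 - √2*√22/5) - 23 = 13*(7/5 - 2*√11/5) - 23 = (91/5 - 26*√11/5) - 23 = -24/5 - 26*√11/5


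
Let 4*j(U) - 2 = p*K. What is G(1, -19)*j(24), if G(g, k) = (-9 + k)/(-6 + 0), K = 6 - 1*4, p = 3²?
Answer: 70/3 ≈ 23.333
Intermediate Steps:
p = 9
K = 2 (K = 6 - 4 = 2)
j(U) = 5 (j(U) = ½ + (9*2)/4 = ½ + (¼)*18 = ½ + 9/2 = 5)
G(g, k) = 3/2 - k/6 (G(g, k) = (-9 + k)/(-6) = (-9 + k)*(-⅙) = 3/2 - k/6)
G(1, -19)*j(24) = (3/2 - ⅙*(-19))*5 = (3/2 + 19/6)*5 = (14/3)*5 = 70/3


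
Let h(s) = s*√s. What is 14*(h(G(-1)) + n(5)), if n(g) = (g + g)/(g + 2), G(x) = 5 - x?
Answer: 20 + 84*√6 ≈ 225.76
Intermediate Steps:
h(s) = s^(3/2)
n(g) = 2*g/(2 + g) (n(g) = (2*g)/(2 + g) = 2*g/(2 + g))
14*(h(G(-1)) + n(5)) = 14*((5 - 1*(-1))^(3/2) + 2*5/(2 + 5)) = 14*((5 + 1)^(3/2) + 2*5/7) = 14*(6^(3/2) + 2*5*(⅐)) = 14*(6*√6 + 10/7) = 14*(10/7 + 6*√6) = 20 + 84*√6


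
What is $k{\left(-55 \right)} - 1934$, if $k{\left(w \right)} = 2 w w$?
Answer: $4116$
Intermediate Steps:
$k{\left(w \right)} = 2 w^{2}$
$k{\left(-55 \right)} - 1934 = 2 \left(-55\right)^{2} - 1934 = 2 \cdot 3025 - 1934 = 6050 - 1934 = 4116$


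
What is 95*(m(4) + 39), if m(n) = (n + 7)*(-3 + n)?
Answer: 4750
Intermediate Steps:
m(n) = (-3 + n)*(7 + n) (m(n) = (7 + n)*(-3 + n) = (-3 + n)*(7 + n))
95*(m(4) + 39) = 95*((-21 + 4² + 4*4) + 39) = 95*((-21 + 16 + 16) + 39) = 95*(11 + 39) = 95*50 = 4750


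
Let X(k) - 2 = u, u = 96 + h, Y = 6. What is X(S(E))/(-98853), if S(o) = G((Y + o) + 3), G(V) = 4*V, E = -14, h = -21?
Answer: -77/98853 ≈ -0.00077893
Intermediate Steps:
u = 75 (u = 96 - 21 = 75)
S(o) = 36 + 4*o (S(o) = 4*((6 + o) + 3) = 4*(9 + o) = 36 + 4*o)
X(k) = 77 (X(k) = 2 + 75 = 77)
X(S(E))/(-98853) = 77/(-98853) = 77*(-1/98853) = -77/98853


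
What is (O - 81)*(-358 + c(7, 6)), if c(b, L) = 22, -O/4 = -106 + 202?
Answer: 156240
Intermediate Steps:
O = -384 (O = -4*(-106 + 202) = -4*96 = -384)
(O - 81)*(-358 + c(7, 6)) = (-384 - 81)*(-358 + 22) = -465*(-336) = 156240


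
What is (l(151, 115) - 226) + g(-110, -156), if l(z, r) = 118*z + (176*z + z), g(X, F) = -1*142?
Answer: 44177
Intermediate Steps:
g(X, F) = -142
l(z, r) = 295*z (l(z, r) = 118*z + 177*z = 295*z)
(l(151, 115) - 226) + g(-110, -156) = (295*151 - 226) - 142 = (44545 - 226) - 142 = 44319 - 142 = 44177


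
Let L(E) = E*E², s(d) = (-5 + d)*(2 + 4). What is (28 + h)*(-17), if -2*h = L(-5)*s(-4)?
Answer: 56899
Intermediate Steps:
s(d) = -30 + 6*d (s(d) = (-5 + d)*6 = -30 + 6*d)
L(E) = E³
h = -3375 (h = -(-5)³*(-30 + 6*(-4))/2 = -(-125)*(-30 - 24)/2 = -(-125)*(-54)/2 = -½*6750 = -3375)
(28 + h)*(-17) = (28 - 3375)*(-17) = -3347*(-17) = 56899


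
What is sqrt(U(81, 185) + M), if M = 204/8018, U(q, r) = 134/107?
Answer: 2*sqrt(58780799890)/428963 ≈ 1.1304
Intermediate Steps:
U(q, r) = 134/107 (U(q, r) = 134*(1/107) = 134/107)
M = 102/4009 (M = 204*(1/8018) = 102/4009 ≈ 0.025443)
sqrt(U(81, 185) + M) = sqrt(134/107 + 102/4009) = sqrt(548120/428963) = 2*sqrt(58780799890)/428963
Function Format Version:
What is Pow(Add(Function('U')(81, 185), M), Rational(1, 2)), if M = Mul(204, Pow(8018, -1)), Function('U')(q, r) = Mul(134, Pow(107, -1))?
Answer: Mul(Rational(2, 428963), Pow(58780799890, Rational(1, 2))) ≈ 1.1304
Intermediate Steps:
Function('U')(q, r) = Rational(134, 107) (Function('U')(q, r) = Mul(134, Rational(1, 107)) = Rational(134, 107))
M = Rational(102, 4009) (M = Mul(204, Rational(1, 8018)) = Rational(102, 4009) ≈ 0.025443)
Pow(Add(Function('U')(81, 185), M), Rational(1, 2)) = Pow(Add(Rational(134, 107), Rational(102, 4009)), Rational(1, 2)) = Pow(Rational(548120, 428963), Rational(1, 2)) = Mul(Rational(2, 428963), Pow(58780799890, Rational(1, 2)))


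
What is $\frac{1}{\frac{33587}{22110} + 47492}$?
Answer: $\frac{22110}{1050081707} \approx 2.1056 \cdot 10^{-5}$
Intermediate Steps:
$\frac{1}{\frac{33587}{22110} + 47492} = \frac{1}{\frac{1050081707}{22110}} = \frac{22110}{1050081707}$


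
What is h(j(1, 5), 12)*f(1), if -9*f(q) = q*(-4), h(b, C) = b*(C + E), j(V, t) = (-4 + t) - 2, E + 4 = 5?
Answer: -52/9 ≈ -5.7778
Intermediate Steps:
E = 1 (E = -4 + 5 = 1)
j(V, t) = -6 + t
h(b, C) = b*(1 + C) (h(b, C) = b*(C + 1) = b*(1 + C))
f(q) = 4*q/9 (f(q) = -q*(-4)/9 = -(-4)*q/9 = 4*q/9)
h(j(1, 5), 12)*f(1) = ((-6 + 5)*(1 + 12))*((4/9)*1) = -1*13*(4/9) = -13*4/9 = -52/9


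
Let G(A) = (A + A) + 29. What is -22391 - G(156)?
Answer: -22732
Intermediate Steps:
G(A) = 29 + 2*A (G(A) = 2*A + 29 = 29 + 2*A)
-22391 - G(156) = -22391 - (29 + 2*156) = -22391 - (29 + 312) = -22391 - 1*341 = -22391 - 341 = -22732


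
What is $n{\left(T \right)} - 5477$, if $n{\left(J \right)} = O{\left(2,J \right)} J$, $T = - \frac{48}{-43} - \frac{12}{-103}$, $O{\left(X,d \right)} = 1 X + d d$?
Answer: $- \frac{475461744987233}{86879445589} \approx -5472.7$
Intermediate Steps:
$O{\left(X,d \right)} = X + d^{2}$
$T = \frac{5460}{4429}$ ($T = \left(-48\right) \left(- \frac{1}{43}\right) - - \frac{12}{103} = \frac{48}{43} + \frac{12}{103} = \frac{5460}{4429} \approx 1.2328$)
$n{\left(J \right)} = J \left(2 + J^{2}\right)$ ($n{\left(J \right)} = \left(2 + J^{2}\right) J = J \left(2 + J^{2}\right)$)
$n{\left(T \right)} - 5477 = \frac{5460 \left(2 + \left(\frac{5460}{4429}\right)^{2}\right)}{4429} - 5477 = \frac{5460 \left(2 + \frac{29811600}{19616041}\right)}{4429} - 5477 = \frac{5460}{4429} \cdot \frac{69043682}{19616041} - 5477 = \frac{376978503720}{86879445589} - 5477 = - \frac{475461744987233}{86879445589}$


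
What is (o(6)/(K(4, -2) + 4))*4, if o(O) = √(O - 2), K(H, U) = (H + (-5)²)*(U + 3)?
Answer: 8/33 ≈ 0.24242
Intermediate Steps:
K(H, U) = (3 + U)*(25 + H) (K(H, U) = (H + 25)*(3 + U) = (25 + H)*(3 + U) = (3 + U)*(25 + H))
o(O) = √(-2 + O)
(o(6)/(K(4, -2) + 4))*4 = (√(-2 + 6)/((75 + 3*4 + 25*(-2) + 4*(-2)) + 4))*4 = (√4/((75 + 12 - 50 - 8) + 4))*4 = (2/(29 + 4))*4 = (2/33)*4 = 8/33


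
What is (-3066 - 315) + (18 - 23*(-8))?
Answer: -3179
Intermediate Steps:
(-3066 - 315) + (18 - 23*(-8)) = -3381 + (18 + 184) = -3381 + 202 = -3179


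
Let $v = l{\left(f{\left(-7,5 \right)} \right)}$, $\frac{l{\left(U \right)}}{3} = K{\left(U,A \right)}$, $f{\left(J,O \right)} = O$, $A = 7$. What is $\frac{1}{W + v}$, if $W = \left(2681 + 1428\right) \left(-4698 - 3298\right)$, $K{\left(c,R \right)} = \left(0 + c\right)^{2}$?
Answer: $- \frac{1}{32855489} \approx -3.0436 \cdot 10^{-8}$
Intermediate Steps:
$K{\left(c,R \right)} = c^{2}$
$W = -32855564$ ($W = 4109 \left(-7996\right) = -32855564$)
$l{\left(U \right)} = 3 U^{2}$
$v = 75$ ($v = 3 \cdot 5^{2} = 3 \cdot 25 = 75$)
$\frac{1}{W + v} = \frac{1}{-32855564 + 75} = \frac{1}{-32855489} = - \frac{1}{32855489}$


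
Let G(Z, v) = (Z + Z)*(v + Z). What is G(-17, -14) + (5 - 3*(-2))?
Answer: 1065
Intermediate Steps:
G(Z, v) = 2*Z*(Z + v) (G(Z, v) = (2*Z)*(Z + v) = 2*Z*(Z + v))
G(-17, -14) + (5 - 3*(-2)) = 2*(-17)*(-17 - 14) + (5 - 3*(-2)) = 2*(-17)*(-31) + (5 + 6) = 1054 + 11 = 1065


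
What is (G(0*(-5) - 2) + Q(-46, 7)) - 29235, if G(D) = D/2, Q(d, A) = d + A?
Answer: -29275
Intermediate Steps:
Q(d, A) = A + d
G(D) = D/2 (G(D) = D*(½) = D/2)
(G(0*(-5) - 2) + Q(-46, 7)) - 29235 = ((0*(-5) - 2)/2 + (7 - 46)) - 29235 = ((0 - 2)/2 - 39) - 29235 = ((½)*(-2) - 39) - 29235 = (-1 - 39) - 29235 = -40 - 29235 = -29275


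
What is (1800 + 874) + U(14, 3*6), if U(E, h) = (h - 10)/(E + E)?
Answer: 18720/7 ≈ 2674.3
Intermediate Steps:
U(E, h) = (-10 + h)/(2*E) (U(E, h) = (-10 + h)/((2*E)) = (-10 + h)*(1/(2*E)) = (-10 + h)/(2*E))
(1800 + 874) + U(14, 3*6) = (1800 + 874) + (½)*(-10 + 3*6)/14 = 2674 + (½)*(1/14)*(-10 + 18) = 2674 + (½)*(1/14)*8 = 2674 + 2/7 = 18720/7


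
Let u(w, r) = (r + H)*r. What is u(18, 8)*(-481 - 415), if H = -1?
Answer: -50176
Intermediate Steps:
u(w, r) = r*(-1 + r) (u(w, r) = (r - 1)*r = (-1 + r)*r = r*(-1 + r))
u(18, 8)*(-481 - 415) = (8*(-1 + 8))*(-481 - 415) = (8*7)*(-896) = 56*(-896) = -50176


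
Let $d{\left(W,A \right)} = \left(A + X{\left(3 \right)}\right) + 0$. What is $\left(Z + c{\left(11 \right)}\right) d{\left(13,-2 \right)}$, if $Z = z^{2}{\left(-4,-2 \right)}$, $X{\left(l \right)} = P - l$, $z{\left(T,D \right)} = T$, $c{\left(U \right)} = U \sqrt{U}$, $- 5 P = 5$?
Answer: $-96 - 66 \sqrt{11} \approx -314.9$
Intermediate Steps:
$P = -1$ ($P = \left(- \frac{1}{5}\right) 5 = -1$)
$c{\left(U \right)} = U^{\frac{3}{2}}$
$X{\left(l \right)} = -1 - l$
$d{\left(W,A \right)} = -4 + A$ ($d{\left(W,A \right)} = \left(A - 4\right) + 0 = \left(-4 + A\right) + 0 = -4 + A$)
$Z = 16$ ($Z = \left(-4\right)^{2} = 16$)
$\left(Z + c{\left(11 \right)}\right) d{\left(13,-2 \right)} = \left(16 + 11^{\frac{3}{2}}\right) \left(-4 - 2\right) = \left(16 + 11 \sqrt{11}\right) \left(-6\right) = -96 - 66 \sqrt{11}$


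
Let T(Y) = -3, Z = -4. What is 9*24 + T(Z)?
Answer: 213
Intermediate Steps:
9*24 + T(Z) = 9*24 - 3 = 216 - 3 = 213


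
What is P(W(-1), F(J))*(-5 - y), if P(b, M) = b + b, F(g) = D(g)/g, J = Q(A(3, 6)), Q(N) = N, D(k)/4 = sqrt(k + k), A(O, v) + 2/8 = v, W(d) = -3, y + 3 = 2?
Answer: 24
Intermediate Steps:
y = -1 (y = -3 + 2 = -1)
A(O, v) = -1/4 + v
D(k) = 4*sqrt(2)*sqrt(k) (D(k) = 4*sqrt(k + k) = 4*sqrt(2*k) = 4*(sqrt(2)*sqrt(k)) = 4*sqrt(2)*sqrt(k))
J = 23/4 (J = -1/4 + 6 = 23/4 ≈ 5.7500)
F(g) = 4*sqrt(2)/sqrt(g) (F(g) = (4*sqrt(2)*sqrt(g))/g = 4*sqrt(2)/sqrt(g))
P(b, M) = 2*b
P(W(-1), F(J))*(-5 - y) = (2*(-3))*(-5 - 1*(-1)) = -6*(-5 + 1) = -6*(-4) = 24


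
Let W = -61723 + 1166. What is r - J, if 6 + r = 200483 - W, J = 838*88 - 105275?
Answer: 292565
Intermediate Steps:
W = -60557
J = -31531 (J = 73744 - 105275 = -31531)
r = 261034 (r = -6 + (200483 - 1*(-60557)) = -6 + (200483 + 60557) = -6 + 261040 = 261034)
r - J = 261034 - 1*(-31531) = 261034 + 31531 = 292565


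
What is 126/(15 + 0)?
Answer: 42/5 ≈ 8.4000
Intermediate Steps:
126/(15 + 0) = 126/15 = 126*(1/15) = 42/5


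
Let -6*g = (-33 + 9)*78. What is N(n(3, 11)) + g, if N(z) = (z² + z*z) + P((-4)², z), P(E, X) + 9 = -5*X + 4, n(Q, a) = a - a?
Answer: 307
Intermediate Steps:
n(Q, a) = 0
P(E, X) = -5 - 5*X (P(E, X) = -9 + (-5*X + 4) = -9 + (4 - 5*X) = -5 - 5*X)
g = 312 (g = -(-33 + 9)*78/6 = -(-4)*78 = -⅙*(-1872) = 312)
N(z) = -5 - 5*z + 2*z² (N(z) = (z² + z*z) + (-5 - 5*z) = (z² + z²) + (-5 - 5*z) = 2*z² + (-5 - 5*z) = -5 - 5*z + 2*z²)
N(n(3, 11)) + g = (-5 - 5*0 + 2*0²) + 312 = (-5 + 0 + 2*0) + 312 = (-5 + 0 + 0) + 312 = -5 + 312 = 307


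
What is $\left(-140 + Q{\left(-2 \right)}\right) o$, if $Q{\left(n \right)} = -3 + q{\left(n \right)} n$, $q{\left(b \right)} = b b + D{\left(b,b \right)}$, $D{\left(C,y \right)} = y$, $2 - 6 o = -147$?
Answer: $- \frac{7301}{2} \approx -3650.5$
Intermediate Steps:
$o = \frac{149}{6}$ ($o = \frac{1}{3} - - \frac{49}{2} = \frac{1}{3} + \frac{49}{2} = \frac{149}{6} \approx 24.833$)
$q{\left(b \right)} = b + b^{2}$ ($q{\left(b \right)} = b b + b = b^{2} + b = b + b^{2}$)
$Q{\left(n \right)} = -3 + n^{2} \left(1 + n\right)$ ($Q{\left(n \right)} = -3 + n \left(1 + n\right) n = -3 + n^{2} \left(1 + n\right)$)
$\left(-140 + Q{\left(-2 \right)}\right) o = \left(-140 + \left(-3 + \left(-2\right)^{2} \left(1 - 2\right)\right)\right) \frac{149}{6} = \left(-140 + \left(-3 + 4 \left(-1\right)\right)\right) \frac{149}{6} = \left(-140 - 7\right) \frac{149}{6} = \left(-147\right) \frac{149}{6} = - \frac{7301}{2}$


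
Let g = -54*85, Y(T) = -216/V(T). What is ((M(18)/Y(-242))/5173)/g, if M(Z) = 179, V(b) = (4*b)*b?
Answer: 2620739/320544945 ≈ 0.0081759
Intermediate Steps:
V(b) = 4*b**2
Y(T) = -54/T**2 (Y(T) = -216*1/(4*T**2) = -54/T**2)
g = -4590
((M(18)/Y(-242))/5173)/g = ((179/((-54/(-242)**2)))/5173)/(-4590) = ((179/((-54*1/58564)))*(1/5173))*(-1/4590) = ((179/(-27/29282))*(1/5173))*(-1/4590) = ((179*(-29282/27))*(1/5173))*(-1/4590) = -5241478/27*1/5173*(-1/4590) = -5241478/139671*(-1/4590) = 2620739/320544945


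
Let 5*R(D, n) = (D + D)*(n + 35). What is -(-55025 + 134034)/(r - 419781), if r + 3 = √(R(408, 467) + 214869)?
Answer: 7896836680/41956740443 + 11287*√7419885/125870221329 ≈ 0.18846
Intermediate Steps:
R(D, n) = 2*D*(35 + n)/5 (R(D, n) = ((D + D)*(n + 35))/5 = ((2*D)*(35 + n))/5 = (2*D*(35 + n))/5 = 2*D*(35 + n)/5)
r = -3 + √7419885/5 (r = -3 + √((⅖)*408*(35 + 467) + 214869) = -3 + √((⅖)*408*502 + 214869) = -3 + √(409632/5 + 214869) = -3 + √(1483977/5) = -3 + √7419885/5 ≈ 541.79)
-(-55025 + 134034)/(r - 419781) = -(-55025 + 134034)/((-3 + √7419885/5) - 419781) = -79009/(-419784 + √7419885/5)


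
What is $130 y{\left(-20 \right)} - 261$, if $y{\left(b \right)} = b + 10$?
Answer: $-1561$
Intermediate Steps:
$y{\left(b \right)} = 10 + b$
$130 y{\left(-20 \right)} - 261 = 130 \left(10 - 20\right) - 261 = 130 \left(-10\right) - 261 = -1300 - 261 = -1561$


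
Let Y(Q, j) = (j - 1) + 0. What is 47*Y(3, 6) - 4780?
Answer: -4545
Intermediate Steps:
Y(Q, j) = -1 + j (Y(Q, j) = (-1 + j) + 0 = -1 + j)
47*Y(3, 6) - 4780 = 47*(-1 + 6) - 4780 = 47*5 - 4780 = 235 - 4780 = -4545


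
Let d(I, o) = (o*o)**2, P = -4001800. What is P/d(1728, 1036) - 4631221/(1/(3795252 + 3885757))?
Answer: -5122274100226226356846753/143995537952 ≈ -3.5572e+13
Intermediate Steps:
d(I, o) = o**4 (d(I, o) = (o**2)**2 = o**4)
P/d(1728, 1036) - 4631221/(1/(3795252 + 3885757)) = -4001800/(1036**4) - 4631221/(1/(3795252 + 3885757)) = -4001800/1151964303616 - 4631221/(1/7681009) = -4001800*1/1151964303616 - 4631221/1/7681009 = -500225/143995537952 - 4631221*7681009 = -500225/143995537952 - 35572450181989 = -5122274100226226356846753/143995537952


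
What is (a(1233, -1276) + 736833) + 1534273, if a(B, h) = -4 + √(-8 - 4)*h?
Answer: 2271102 - 2552*I*√3 ≈ 2.2711e+6 - 4420.2*I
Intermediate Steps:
a(B, h) = -4 + 2*I*h*√3 (a(B, h) = -4 + √(-12)*h = -4 + (2*I*√3)*h = -4 + 2*I*h*√3)
(a(1233, -1276) + 736833) + 1534273 = ((-4 + 2*I*(-1276)*√3) + 736833) + 1534273 = ((-4 - 2552*I*√3) + 736833) + 1534273 = (736829 - 2552*I*√3) + 1534273 = 2271102 - 2552*I*√3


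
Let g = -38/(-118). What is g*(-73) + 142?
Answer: 6991/59 ≈ 118.49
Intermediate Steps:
g = 19/59 (g = -38*(-1/118) = 19/59 ≈ 0.32203)
g*(-73) + 142 = (19/59)*(-73) + 142 = -1387/59 + 142 = 6991/59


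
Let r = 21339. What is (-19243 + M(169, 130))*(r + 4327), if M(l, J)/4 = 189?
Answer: -474487342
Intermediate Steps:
M(l, J) = 756 (M(l, J) = 4*189 = 756)
(-19243 + M(169, 130))*(r + 4327) = (-19243 + 756)*(21339 + 4327) = -18487*25666 = -474487342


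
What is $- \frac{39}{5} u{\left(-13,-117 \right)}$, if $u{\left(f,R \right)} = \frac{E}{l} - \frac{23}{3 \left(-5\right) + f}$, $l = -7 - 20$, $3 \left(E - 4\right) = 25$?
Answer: $- \frac{10751}{3780} \approx -2.8442$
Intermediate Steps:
$E = \frac{37}{3}$ ($E = 4 + \frac{1}{3} \cdot 25 = 4 + \frac{25}{3} = \frac{37}{3} \approx 12.333$)
$l = -27$
$u{\left(f,R \right)} = - \frac{37}{81} - \frac{23}{-15 + f}$ ($u{\left(f,R \right)} = \frac{37}{3 \left(-27\right)} - \frac{23}{3 \left(-5\right) + f} = \frac{37}{3} \left(- \frac{1}{27}\right) - \frac{23}{-15 + f} = - \frac{37}{81} - \frac{23}{-15 + f}$)
$- \frac{39}{5} u{\left(-13,-117 \right)} = - \frac{39}{5} \frac{-1308 - -481}{81 \left(-15 - 13\right)} = \left(-39\right) \frac{1}{5} \frac{-1308 + 481}{81 \left(-28\right)} = - \frac{39 \cdot \frac{1}{81} \left(- \frac{1}{28}\right) \left(-827\right)}{5} = \left(- \frac{39}{5}\right) \frac{827}{2268} = - \frac{10751}{3780}$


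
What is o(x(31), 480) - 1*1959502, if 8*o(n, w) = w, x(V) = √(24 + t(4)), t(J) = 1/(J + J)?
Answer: -1959442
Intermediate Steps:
t(J) = 1/(2*J)
x(V) = √386/4 (x(V) = √(24 + (½)/4) = √(24 + (½)*(¼)) = √(24 + ⅛) = √(193/8) = √386/4)
o(n, w) = w/8
o(x(31), 480) - 1*1959502 = (⅛)*480 - 1*1959502 = 60 - 1959502 = -1959442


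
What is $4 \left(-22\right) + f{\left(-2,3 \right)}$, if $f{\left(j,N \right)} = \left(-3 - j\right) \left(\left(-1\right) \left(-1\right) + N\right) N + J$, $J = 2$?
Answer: $-98$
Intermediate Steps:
$f{\left(j,N \right)} = 2 + N \left(1 + N\right) \left(-3 - j\right)$ ($f{\left(j,N \right)} = \left(-3 - j\right) \left(\left(-1\right) \left(-1\right) + N\right) N + 2 = \left(-3 - j\right) \left(1 + N\right) N + 2 = \left(1 + N\right) \left(-3 - j\right) N + 2 = N \left(1 + N\right) \left(-3 - j\right) + 2 = 2 + N \left(1 + N\right) \left(-3 - j\right)$)
$4 \left(-22\right) + f{\left(-2,3 \right)} = 4 \left(-22\right) - \left(7 - 6 + 3^{2}\right) = -88 - \left(28 - 18\right) = -88 + \left(2 - 9 - 27 + 6 + 18\right) = -88 - 10 = -98$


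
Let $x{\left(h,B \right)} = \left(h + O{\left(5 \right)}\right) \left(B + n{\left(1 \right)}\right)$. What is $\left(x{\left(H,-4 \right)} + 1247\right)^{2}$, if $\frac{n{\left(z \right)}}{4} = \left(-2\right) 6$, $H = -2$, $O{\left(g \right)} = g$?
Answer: $1190281$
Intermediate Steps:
$n{\left(z \right)} = -48$ ($n{\left(z \right)} = 4 \left(\left(-2\right) 6\right) = 4 \left(-12\right) = -48$)
$x{\left(h,B \right)} = \left(-48 + B\right) \left(5 + h\right)$ ($x{\left(h,B \right)} = \left(h + 5\right) \left(B - 48\right) = \left(5 + h\right) \left(-48 + B\right) = \left(-48 + B\right) \left(5 + h\right)$)
$\left(x{\left(H,-4 \right)} + 1247\right)^{2} = \left(\left(-240 - -96 + 5 \left(-4\right) - -8\right) + 1247\right)^{2} = \left(\left(-240 + 96 - 20 + 8\right) + 1247\right)^{2} = \left(-156 + 1247\right)^{2} = 1091^{2} = 1190281$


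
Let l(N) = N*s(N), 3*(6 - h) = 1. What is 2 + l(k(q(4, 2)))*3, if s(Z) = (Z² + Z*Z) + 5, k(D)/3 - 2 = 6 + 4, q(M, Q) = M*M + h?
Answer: 280478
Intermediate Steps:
h = 17/3 (h = 6 - ⅓*1 = 6 - ⅓ = 17/3 ≈ 5.6667)
q(M, Q) = 17/3 + M² (q(M, Q) = M*M + 17/3 = M² + 17/3 = 17/3 + M²)
k(D) = 36 (k(D) = 6 + 3*(6 + 4) = 6 + 3*10 = 6 + 30 = 36)
s(Z) = 5 + 2*Z² (s(Z) = (Z² + Z²) + 5 = 2*Z² + 5 = 5 + 2*Z²)
l(N) = N*(5 + 2*N²)
2 + l(k(q(4, 2)))*3 = 2 + (36*(5 + 2*36²))*3 = 2 + (36*(5 + 2*1296))*3 = 2 + (36*(5 + 2592))*3 = 2 + (36*2597)*3 = 2 + 93492*3 = 2 + 280476 = 280478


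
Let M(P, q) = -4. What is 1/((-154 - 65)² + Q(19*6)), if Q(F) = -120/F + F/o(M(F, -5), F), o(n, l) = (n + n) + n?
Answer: 38/1822117 ≈ 2.0855e-5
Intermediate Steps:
o(n, l) = 3*n (o(n, l) = 2*n + n = 3*n)
Q(F) = -120/F - F/12 (Q(F) = -120/F + F/((3*(-4))) = -120/F + F/(-12) = -120/F + F*(-1/12) = -120/F - F/12)
1/((-154 - 65)² + Q(19*6)) = 1/((-154 - 65)² + (-120/(19*6) - 19*6/12)) = 1/((-219)² + (-120/114 - 1/12*114)) = 1/(47961 + (-120*1/114 - 19/2)) = 1/(47961 + (-20/19 - 19/2)) = 1/(47961 - 401/38) = 1/(1822117/38) = 38/1822117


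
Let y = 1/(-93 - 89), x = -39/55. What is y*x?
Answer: 3/770 ≈ 0.0038961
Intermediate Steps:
x = -39/55 (x = -39*1/55 = -39/55 ≈ -0.70909)
y = -1/182 (y = 1/(-182) = -1/182 ≈ -0.0054945)
y*x = -1/182*(-39/55) = 3/770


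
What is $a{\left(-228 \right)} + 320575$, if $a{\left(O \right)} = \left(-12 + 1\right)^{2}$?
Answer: $320696$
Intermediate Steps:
$a{\left(O \right)} = 121$ ($a{\left(O \right)} = \left(-11\right)^{2} = 121$)
$a{\left(-228 \right)} + 320575 = 121 + 320575 = 320696$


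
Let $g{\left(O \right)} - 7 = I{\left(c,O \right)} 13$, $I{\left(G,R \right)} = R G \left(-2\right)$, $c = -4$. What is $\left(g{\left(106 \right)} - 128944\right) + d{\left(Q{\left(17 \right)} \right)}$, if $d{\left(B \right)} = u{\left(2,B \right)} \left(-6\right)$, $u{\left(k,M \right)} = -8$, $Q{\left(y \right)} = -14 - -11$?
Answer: $-117865$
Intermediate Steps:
$Q{\left(y \right)} = -3$ ($Q{\left(y \right)} = -14 + 11 = -3$)
$I{\left(G,R \right)} = - 2 G R$ ($I{\left(G,R \right)} = G R \left(-2\right) = - 2 G R$)
$d{\left(B \right)} = 48$ ($d{\left(B \right)} = \left(-8\right) \left(-6\right) = 48$)
$g{\left(O \right)} = 7 + 104 O$ ($g{\left(O \right)} = 7 + \left(-2\right) \left(-4\right) O 13 = 7 + 8 O 13 = 7 + 104 O$)
$\left(g{\left(106 \right)} - 128944\right) + d{\left(Q{\left(17 \right)} \right)} = \left(\left(7 + 104 \cdot 106\right) - 128944\right) + 48 = \left(\left(7 + 11024\right) - 128944\right) + 48 = \left(11031 - 128944\right) + 48 = -117913 + 48 = -117865$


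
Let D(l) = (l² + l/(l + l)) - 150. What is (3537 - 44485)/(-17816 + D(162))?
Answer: -81896/16557 ≈ -4.9463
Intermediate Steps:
D(l) = -299/2 + l² (D(l) = (l² + l/((2*l))) - 150 = (l² + (1/(2*l))*l) - 150 = (l² + ½) - 150 = (½ + l²) - 150 = -299/2 + l²)
(3537 - 44485)/(-17816 + D(162)) = (3537 - 44485)/(-17816 + (-299/2 + 162²)) = -40948/(-17816 + (-299/2 + 26244)) = -40948/(-17816 + 52189/2) = -40948/16557/2 = -40948*2/16557 = -81896/16557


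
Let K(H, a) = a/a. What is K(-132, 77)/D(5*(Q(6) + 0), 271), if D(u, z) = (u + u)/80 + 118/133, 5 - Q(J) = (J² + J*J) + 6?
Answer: -1064/8765 ≈ -0.12139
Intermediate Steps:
Q(J) = -1 - 2*J² (Q(J) = 5 - ((J² + J*J) + 6) = 5 - ((J² + J²) + 6) = 5 - (2*J² + 6) = 5 - (6 + 2*J²) = 5 + (-6 - 2*J²) = -1 - 2*J²)
D(u, z) = 118/133 + u/40 (D(u, z) = (2*u)*(1/80) + 118*(1/133) = u/40 + 118/133 = 118/133 + u/40)
K(H, a) = 1
K(-132, 77)/D(5*(Q(6) + 0), 271) = 1/(118/133 + (5*((-1 - 2*6²) + 0))/40) = 1/(118/133 + (5*((-1 - 2*36) + 0))/40) = 1/(118/133 + (5*((-1 - 72) + 0))/40) = 1/(118/133 + (5*(-73 + 0))/40) = 1/(118/133 + (5*(-73))/40) = 1/(118/133 + (1/40)*(-365)) = 1/(118/133 - 73/8) = 1/(-8765/1064) = 1*(-1064/8765) = -1064/8765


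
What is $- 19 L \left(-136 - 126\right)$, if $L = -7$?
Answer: $-34846$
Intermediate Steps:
$- 19 L \left(-136 - 126\right) = \left(-19\right) \left(-7\right) \left(-136 - 126\right) = 133 \left(-262\right) = -34846$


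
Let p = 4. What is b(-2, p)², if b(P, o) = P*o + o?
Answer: 16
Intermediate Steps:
b(P, o) = o + P*o
b(-2, p)² = (4*(1 - 2))² = (4*(-1))² = (-4)² = 16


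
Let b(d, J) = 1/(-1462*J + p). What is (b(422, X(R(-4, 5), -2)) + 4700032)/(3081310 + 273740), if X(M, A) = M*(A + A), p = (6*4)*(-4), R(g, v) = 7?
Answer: 191949306881/137020242000 ≈ 1.4009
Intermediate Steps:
p = -96 (p = 24*(-4) = -96)
X(M, A) = 2*A*M (X(M, A) = M*(2*A) = 2*A*M)
b(d, J) = 1/(-96 - 1462*J) (b(d, J) = 1/(-1462*J - 96) = 1/(-96 - 1462*J))
(b(422, X(R(-4, 5), -2)) + 4700032)/(3081310 + 273740) = (-1/(96 + 1462*(2*(-2)*7)) + 4700032)/(3081310 + 273740) = (-1/(96 + 1462*(-28)) + 4700032)/3355050 = (-1/(96 - 40936) + 4700032)*(1/3355050) = (-1/(-40840) + 4700032)*(1/3355050) = (-1*(-1/40840) + 4700032)*(1/3355050) = (1/40840 + 4700032)*(1/3355050) = (191949306881/40840)*(1/3355050) = 191949306881/137020242000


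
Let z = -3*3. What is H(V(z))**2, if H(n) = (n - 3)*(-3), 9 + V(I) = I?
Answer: 3969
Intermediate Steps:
z = -9
V(I) = -9 + I
H(n) = 9 - 3*n (H(n) = (-3 + n)*(-3) = 9 - 3*n)
H(V(z))**2 = (9 - 3*(-9 - 9))**2 = (9 - 3*(-18))**2 = (9 + 54)**2 = 63**2 = 3969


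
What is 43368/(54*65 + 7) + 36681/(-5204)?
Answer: 96679995/18302468 ≈ 5.2823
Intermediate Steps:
43368/(54*65 + 7) + 36681/(-5204) = 43368/(3510 + 7) + 36681*(-1/5204) = 43368/3517 - 36681/5204 = 96679995/18302468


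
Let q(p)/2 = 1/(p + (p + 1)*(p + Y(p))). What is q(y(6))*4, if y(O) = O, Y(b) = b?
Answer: 4/45 ≈ 0.088889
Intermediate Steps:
q(p) = 2/(p + 2*p*(1 + p)) (q(p) = 2/(p + (p + 1)*(p + p)) = 2/(p + (1 + p)*(2*p)) = 2/(p + 2*p*(1 + p)))
q(y(6))*4 = (2/(6*(3 + 2*6)))*4 = (2*(1/6)/(3 + 12))*4 = (2*(1/6)/15)*4 = (2*(1/6)*(1/15))*4 = (1/45)*4 = 4/45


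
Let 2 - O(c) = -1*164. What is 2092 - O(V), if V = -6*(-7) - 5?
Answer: 1926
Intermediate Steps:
V = 37 (V = 42 - 5 = 37)
O(c) = 166 (O(c) = 2 - (-1)*164 = 2 - 1*(-164) = 2 + 164 = 166)
2092 - O(V) = 2092 - 1*166 = 2092 - 166 = 1926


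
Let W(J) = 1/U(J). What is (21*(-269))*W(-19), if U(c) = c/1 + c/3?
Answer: 16947/76 ≈ 222.99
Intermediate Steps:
U(c) = 4*c/3 (U(c) = c*1 + c*(⅓) = c + c/3 = 4*c/3)
W(J) = 3/(4*J) (W(J) = 1/(4*J/3) = 3/(4*J))
(21*(-269))*W(-19) = (21*(-269))*((¾)/(-19)) = -16947*(-1)/(4*19) = -5649*(-3/76) = 16947/76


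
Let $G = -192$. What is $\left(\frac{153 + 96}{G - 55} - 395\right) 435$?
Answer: $- \frac{42549090}{247} \approx -1.7226 \cdot 10^{5}$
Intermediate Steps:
$\left(\frac{153 + 96}{G - 55} - 395\right) 435 = \left(\frac{153 + 96}{-192 - 55} - 395\right) 435 = \left(\frac{249}{-247} - 395\right) 435 = \left(249 \left(- \frac{1}{247}\right) - 395\right) 435 = \left(- \frac{249}{247} - 395\right) 435 = \left(- \frac{97814}{247}\right) 435 = - \frac{42549090}{247}$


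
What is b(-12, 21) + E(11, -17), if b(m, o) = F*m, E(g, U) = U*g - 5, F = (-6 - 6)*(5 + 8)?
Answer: 1680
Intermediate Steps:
F = -156 (F = -12*13 = -156)
E(g, U) = -5 + U*g
b(m, o) = -156*m
b(-12, 21) + E(11, -17) = -156*(-12) + (-5 - 17*11) = 1872 + (-5 - 187) = 1872 - 192 = 1680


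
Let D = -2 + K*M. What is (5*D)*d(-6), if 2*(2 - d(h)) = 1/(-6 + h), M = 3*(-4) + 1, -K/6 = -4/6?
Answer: -5635/12 ≈ -469.58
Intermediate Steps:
K = 4 (K = -(-24)/6 = -6*(-2/3) = 4)
M = -11 (M = -12 + 1 = -11)
D = -46 (D = -2 + 4*(-11) = -2 - 44 = -46)
d(h) = 2 - 1/(2*(-6 + h))
(5*D)*d(-6) = (5*(-46))*((-25 + 4*(-6))/(2*(-6 - 6))) = -115*(-25 - 24)/(-12) = -115*(-1)*(-49)/12 = -230*49/24 = -5635/12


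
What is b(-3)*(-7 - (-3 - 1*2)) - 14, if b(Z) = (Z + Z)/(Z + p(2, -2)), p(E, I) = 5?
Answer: -8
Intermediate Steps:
b(Z) = 2*Z/(5 + Z) (b(Z) = (Z + Z)/(Z + 5) = (2*Z)/(5 + Z) = 2*Z/(5 + Z))
b(-3)*(-7 - (-3 - 1*2)) - 14 = (2*(-3)/(5 - 3))*(-7 - (-3 - 1*2)) - 14 = (2*(-3)/2)*(-7 - (-3 - 2)) - 14 = (2*(-3)*(½))*(-7 - 1*(-5)) - 14 = -3*(-7 + 5) - 14 = -3*(-2) - 14 = 6 - 14 = -8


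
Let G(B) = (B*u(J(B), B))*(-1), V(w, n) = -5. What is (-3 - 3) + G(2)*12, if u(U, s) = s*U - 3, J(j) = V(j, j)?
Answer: 306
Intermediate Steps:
J(j) = -5
u(U, s) = -3 + U*s (u(U, s) = U*s - 3 = -3 + U*s)
G(B) = -B*(-3 - 5*B) (G(B) = (B*(-3 - 5*B))*(-1) = -B*(-3 - 5*B))
(-3 - 3) + G(2)*12 = (-3 - 3) + (2*(3 + 5*2))*12 = -6 + (2*(3 + 10))*12 = -6 + (2*13)*12 = -6 + 26*12 = -6 + 312 = 306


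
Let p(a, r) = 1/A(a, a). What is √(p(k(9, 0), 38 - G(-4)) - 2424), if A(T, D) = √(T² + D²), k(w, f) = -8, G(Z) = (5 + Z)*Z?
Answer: √(-38784 + √2)/4 ≈ 49.233*I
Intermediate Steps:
G(Z) = Z*(5 + Z)
A(T, D) = √(D² + T²)
p(a, r) = √2/(2*√(a²)) (p(a, r) = 1/(√(a² + a²)) = 1/(√(2*a²)) = 1/(√2*√(a²)) = √2/(2*√(a²)))
√(p(k(9, 0), 38 - G(-4)) - 2424) = √(√2/(2*√((-8)²)) - 2424) = √(√2/(2*√64) - 2424) = √((½)*√2*(⅛) - 2424) = √(√2/16 - 2424) = √(-2424 + √2/16)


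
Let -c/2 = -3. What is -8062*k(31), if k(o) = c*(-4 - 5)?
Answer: 435348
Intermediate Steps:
c = 6 (c = -2*(-3) = 6)
k(o) = -54 (k(o) = 6*(-4 - 5) = 6*(-9) = -54)
-8062*k(31) = -8062*(-54) = 435348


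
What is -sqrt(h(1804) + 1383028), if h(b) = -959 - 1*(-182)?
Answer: -13*sqrt(8179) ≈ -1175.7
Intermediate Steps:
h(b) = -777 (h(b) = -959 + 182 = -777)
-sqrt(h(1804) + 1383028) = -sqrt(-777 + 1383028) = -sqrt(1382251) = -13*sqrt(8179)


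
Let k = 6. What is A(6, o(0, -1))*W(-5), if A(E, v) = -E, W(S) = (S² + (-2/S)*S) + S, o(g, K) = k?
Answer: -108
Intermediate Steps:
o(g, K) = 6
W(S) = -2 + S + S² (W(S) = (S² - 2) + S = (-2 + S²) + S = -2 + S + S²)
A(6, o(0, -1))*W(-5) = (-1*6)*(-2 - 5 + (-5)²) = -6*(-2 - 5 + 25) = -6*18 = -108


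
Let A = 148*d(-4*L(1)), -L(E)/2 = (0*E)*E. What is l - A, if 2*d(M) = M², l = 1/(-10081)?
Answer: -1/10081 ≈ -9.9197e-5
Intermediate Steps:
L(E) = 0 (L(E) = -2*0*E*E = -0*E = -2*0 = 0)
l = -1/10081 ≈ -9.9197e-5
d(M) = M²/2
A = 0 (A = 148*((-4*0)²/2) = 148*((½)*0²) = 148*((½)*0) = 148*0 = 0)
l - A = -1/10081 - 1*0 = -1/10081 + 0 = -1/10081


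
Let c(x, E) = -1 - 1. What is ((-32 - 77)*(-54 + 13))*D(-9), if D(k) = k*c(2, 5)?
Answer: 80442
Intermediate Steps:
c(x, E) = -2
D(k) = -2*k (D(k) = k*(-2) = -2*k)
((-32 - 77)*(-54 + 13))*D(-9) = ((-32 - 77)*(-54 + 13))*(-2*(-9)) = -109*(-41)*18 = 4469*18 = 80442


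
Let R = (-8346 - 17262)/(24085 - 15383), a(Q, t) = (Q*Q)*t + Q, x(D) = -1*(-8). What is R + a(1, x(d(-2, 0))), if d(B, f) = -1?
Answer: 26355/4351 ≈ 6.0572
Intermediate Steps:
x(D) = 8
a(Q, t) = Q + t*Q² (a(Q, t) = Q²*t + Q = t*Q² + Q = Q + t*Q²)
R = -12804/4351 (R = -25608/8702 = -25608*1/8702 = -12804/4351 ≈ -2.9428)
R + a(1, x(d(-2, 0))) = -12804/4351 + 1*(1 + 1*8) = -12804/4351 + 1*(1 + 8) = -12804/4351 + 1*9 = -12804/4351 + 9 = 26355/4351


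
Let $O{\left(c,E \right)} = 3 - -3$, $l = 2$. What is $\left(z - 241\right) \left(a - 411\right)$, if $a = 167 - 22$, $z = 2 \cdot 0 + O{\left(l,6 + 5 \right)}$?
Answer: $62510$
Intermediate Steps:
$O{\left(c,E \right)} = 6$ ($O{\left(c,E \right)} = 3 + 3 = 6$)
$z = 6$ ($z = 2 \cdot 0 + 6 = 0 + 6 = 6$)
$a = 145$ ($a = 167 - 22 = 145$)
$\left(z - 241\right) \left(a - 411\right) = \left(6 - 241\right) \left(145 - 411\right) = \left(-235\right) \left(-266\right) = 62510$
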